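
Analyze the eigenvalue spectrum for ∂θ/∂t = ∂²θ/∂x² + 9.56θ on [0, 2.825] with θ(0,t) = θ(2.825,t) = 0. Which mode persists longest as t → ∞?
Eigenvalues: λₙ = n²π²/2.825² - 9.56.
First three modes:
  n=1: λ₁ = π²/2.825² - 9.56 ≈ -8.323
  n=2: λ₂ = 4π²/2.825² - 9.56 ≈ -4.613
  n=3: λ₃ = 9π²/2.825² - 9.56 ≈ 1.57
Since π²/2.825² ≈ 1.237 < 9.56, λ₁ < 0.
The n=1 mode grows fastest (−λₙ is largest for n=1) → dominates.
Asymptotic: θ ~ c₁ sin(πx/2.825) e^{8.323t} (exponential growth at rate −λ₁ ≈ 8.323).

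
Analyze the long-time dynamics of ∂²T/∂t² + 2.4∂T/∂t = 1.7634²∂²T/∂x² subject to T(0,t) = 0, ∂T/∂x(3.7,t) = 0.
Long-time behavior: T → 0. Damping (γ=2.4) dissipates energy; oscillations decay exponentially.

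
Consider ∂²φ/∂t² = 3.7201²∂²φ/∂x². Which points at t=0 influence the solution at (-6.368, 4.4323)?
Domain of dependence: [-22.85659923, 10.12059923]. Signals travel at speed 3.7201, so data within |x - -6.368| ≤ 3.7201·4.4323 = 16.48859923 can reach the point.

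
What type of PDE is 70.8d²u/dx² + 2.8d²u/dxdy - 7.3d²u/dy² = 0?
With A = 70.8, B = 2.8, C = -7.3, the discriminant is 2075.2. This is a hyperbolic PDE.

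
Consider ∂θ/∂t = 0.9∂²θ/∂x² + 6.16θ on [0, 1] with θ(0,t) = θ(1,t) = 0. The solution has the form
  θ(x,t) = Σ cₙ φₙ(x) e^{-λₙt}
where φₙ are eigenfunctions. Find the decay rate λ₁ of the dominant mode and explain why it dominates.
Eigenvalues: λₙ = 0.9n²π²/1² - 6.16.
First three modes:
  n=1: λ₁ = 0.9π² - 6.16 ≈ 2.723
  n=2: λ₂ = 3.6π² - 6.16 ≈ 29.371
  n=3: λ₃ = 8.1π² - 6.16 ≈ 73.784
Since 0.9π² ≈ 8.883 > 6.16, all λₙ > 0.
The n=1 mode decays slowest → dominates as t → ∞.
Asymptotic: θ ~ c₁ sin(πx/1) e^{-λ₁t} with decay rate λ₁ ≈ 2.723.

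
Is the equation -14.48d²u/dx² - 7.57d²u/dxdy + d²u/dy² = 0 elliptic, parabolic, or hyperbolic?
Computing B² - 4AC with A = -14.48, B = -7.57, C = 1: discriminant = 115.2249 (positive). Answer: hyperbolic.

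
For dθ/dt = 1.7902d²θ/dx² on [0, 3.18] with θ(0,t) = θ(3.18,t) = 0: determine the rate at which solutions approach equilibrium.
Eigenvalues: λₙ = 1.7902n²π²/3.18².
First three modes:
  n=1: λ₁ = 1.7902π²/3.18² ≈ 1.747
  n=2: λ₂ = 7.1608π²/3.18² ≈ 6.989 (4× faster decay)
  n=3: λ₃ = 16.1118π²/3.18² ≈ 15.725 (9× faster decay)
As t → ∞, higher modes decay exponentially faster. The n=1 mode dominates: θ ~ c₁ sin(πx/3.18) e^{-λ₁t}.
Decay rate: λ₁ = 1.7902π²/3.18² ≈ 1.747.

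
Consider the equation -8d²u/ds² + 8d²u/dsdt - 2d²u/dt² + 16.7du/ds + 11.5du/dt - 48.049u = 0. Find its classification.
Parabolic. (A = -8, B = 8, C = -2 gives B² - 4AC = 0.)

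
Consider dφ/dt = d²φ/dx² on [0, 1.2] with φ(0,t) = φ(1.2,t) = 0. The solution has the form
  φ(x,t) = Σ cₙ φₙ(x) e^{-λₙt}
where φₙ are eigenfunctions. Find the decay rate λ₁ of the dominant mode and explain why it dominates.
Eigenvalues: λₙ = n²π²/1.2².
First three modes:
  n=1: λ₁ = π²/1.2² ≈ 6.854
  n=2: λ₂ = 4π²/1.2² ≈ 27.416 (4× faster decay)
  n=3: λ₃ = 9π²/1.2² ≈ 61.685 (9× faster decay)
As t → ∞, higher modes decay exponentially faster. The n=1 mode dominates: φ ~ c₁ sin(πx/1.2) e^{-λ₁t}.
Decay rate: λ₁ = π²/1.2² ≈ 6.854.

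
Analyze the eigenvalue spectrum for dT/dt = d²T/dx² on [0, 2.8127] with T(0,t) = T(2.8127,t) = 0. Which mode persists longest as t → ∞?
Eigenvalues: λₙ = n²π²/2.8127².
First three modes:
  n=1: λ₁ = π²/2.8127² ≈ 1.248
  n=2: λ₂ = 4π²/2.8127² ≈ 4.99 (4× faster decay)
  n=3: λ₃ = 9π²/2.8127² ≈ 11.228 (9× faster decay)
As t → ∞, higher modes decay exponentially faster. The n=1 mode dominates: T ~ c₁ sin(πx/2.8127) e^{-λ₁t}.
Decay rate: λ₁ = π²/2.8127² ≈ 1.248.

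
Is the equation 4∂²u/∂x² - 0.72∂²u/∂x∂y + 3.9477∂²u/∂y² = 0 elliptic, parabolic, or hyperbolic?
Computing B² - 4AC with A = 4, B = -0.72, C = 3.9477: discriminant = -62.6448 (negative). Answer: elliptic.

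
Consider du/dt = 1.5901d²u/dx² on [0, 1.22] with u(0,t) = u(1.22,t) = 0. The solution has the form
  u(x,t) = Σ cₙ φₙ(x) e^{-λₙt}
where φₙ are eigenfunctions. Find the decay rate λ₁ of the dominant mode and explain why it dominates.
Eigenvalues: λₙ = 1.5901n²π²/1.22².
First three modes:
  n=1: λ₁ = 1.5901π²/1.22² ≈ 10.544
  n=2: λ₂ = 6.3604π²/1.22² ≈ 42.176 (4× faster decay)
  n=3: λ₃ = 14.3109π²/1.22² ≈ 94.896 (9× faster decay)
As t → ∞, higher modes decay exponentially faster. The n=1 mode dominates: u ~ c₁ sin(πx/1.22) e^{-λ₁t}.
Decay rate: λ₁ = 1.5901π²/1.22² ≈ 10.544.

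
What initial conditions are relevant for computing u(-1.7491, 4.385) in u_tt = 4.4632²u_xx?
Domain of dependence: [-21.320232, 17.822032]. Signals travel at speed 4.4632, so data within |x - -1.7491| ≤ 4.4632·4.385 = 19.571132 can reach the point.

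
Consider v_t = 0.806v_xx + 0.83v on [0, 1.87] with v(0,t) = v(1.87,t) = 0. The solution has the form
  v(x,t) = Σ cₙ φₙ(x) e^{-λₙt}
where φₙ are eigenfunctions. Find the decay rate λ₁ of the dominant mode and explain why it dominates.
Eigenvalues: λₙ = 0.806n²π²/1.87² - 0.83.
First three modes:
  n=1: λ₁ = 0.806π²/1.87² - 0.83 ≈ 1.445
  n=2: λ₂ = 3.224π²/1.87² - 0.83 ≈ 8.269
  n=3: λ₃ = 7.254π²/1.87² - 0.83 ≈ 19.644
Since 0.806π²/1.87² ≈ 2.275 > 0.83, all λₙ > 0.
The n=1 mode decays slowest → dominates as t → ∞.
Asymptotic: v ~ c₁ sin(πx/1.87) e^{-λ₁t} with decay rate λ₁ ≈ 1.445.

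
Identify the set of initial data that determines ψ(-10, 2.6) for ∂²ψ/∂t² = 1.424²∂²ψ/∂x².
Domain of dependence: [-13.7024, -6.2976]. Signals travel at speed 1.424, so data within |x - -10| ≤ 1.424·2.6 = 3.7024 can reach the point.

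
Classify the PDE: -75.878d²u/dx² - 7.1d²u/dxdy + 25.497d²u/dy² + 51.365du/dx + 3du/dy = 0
A = -75.878, B = -7.1, C = 25.497. Discriminant B² - 4AC = 7789.055464. Since 7789.055464 > 0, hyperbolic.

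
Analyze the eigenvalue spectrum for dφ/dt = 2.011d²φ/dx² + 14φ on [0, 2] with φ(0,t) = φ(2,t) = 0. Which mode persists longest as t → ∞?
Eigenvalues: λₙ = 2.011n²π²/2² - 14.
First three modes:
  n=1: λ₁ = 2.011π²/2² - 14 ≈ -9.038
  n=2: λ₂ = 8.044π²/2² - 14 ≈ 5.848
  n=3: λ₃ = 18.099π²/2² - 14 ≈ 30.657
Since 2.011π²/2² ≈ 4.962 < 14, λ₁ < 0.
The n=1 mode grows fastest (−λₙ is largest for n=1) → dominates.
Asymptotic: φ ~ c₁ sin(πx/2) e^{9.038t} (exponential growth at rate −λ₁ ≈ 9.038).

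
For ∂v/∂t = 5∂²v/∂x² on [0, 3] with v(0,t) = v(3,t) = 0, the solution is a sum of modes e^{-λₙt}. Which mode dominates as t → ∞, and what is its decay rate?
Eigenvalues: λₙ = 5n²π²/3².
First three modes:
  n=1: λ₁ = 5π²/3² ≈ 5.483
  n=2: λ₂ = 20π²/3² ≈ 21.932 (4× faster decay)
  n=3: λ₃ = 45π²/3² ≈ 49.348 (9× faster decay)
As t → ∞, higher modes decay exponentially faster. The n=1 mode dominates: v ~ c₁ sin(πx/3) e^{-λ₁t}.
Decay rate: λ₁ = 5π²/3² ≈ 5.483.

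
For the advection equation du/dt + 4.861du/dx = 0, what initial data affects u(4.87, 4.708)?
A single point: x = -18.015588. The characteristic through (4.87, 4.708) is x - 4.861t = const, so x = 4.87 - 4.861·4.708 = -18.015588.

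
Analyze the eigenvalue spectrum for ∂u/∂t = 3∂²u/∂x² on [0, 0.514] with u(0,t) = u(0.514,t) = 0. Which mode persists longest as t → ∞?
Eigenvalues: λₙ = 3n²π²/0.514².
First three modes:
  n=1: λ₁ = 3π²/0.514² ≈ 112.071
  n=2: λ₂ = 12π²/0.514² ≈ 448.286 (4× faster decay)
  n=3: λ₃ = 27π²/0.514² ≈ 1008.643 (9× faster decay)
As t → ∞, higher modes decay exponentially faster. The n=1 mode dominates: u ~ c₁ sin(πx/0.514) e^{-λ₁t}.
Decay rate: λ₁ = 3π²/0.514² ≈ 112.071.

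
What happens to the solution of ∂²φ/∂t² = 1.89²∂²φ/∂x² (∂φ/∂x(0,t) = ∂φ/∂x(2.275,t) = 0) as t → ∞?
φ oscillates about a mean that drifts linearly in t (generically unbounded; no decay). There is no damping, so the nonconstant modes persist as standing waves (energy conserved, no decay). But with Neumann conditions at both ends the constant mode has eigenvalue 0: the spatial mean M(t) of φ satisfies M'' = 0, so M(t) = M(0) + M'(0)·t. Unless the initial velocity has zero mean (∫φ_t(x,0)dx = 0), the solution grows linearly in t (unbounded, though not exponentially); if it does have zero mean, the solution stays bounded and simply oscillates.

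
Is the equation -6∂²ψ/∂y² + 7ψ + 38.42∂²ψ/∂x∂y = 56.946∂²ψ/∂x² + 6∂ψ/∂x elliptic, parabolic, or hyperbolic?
Rewriting in standard form: -56.946∂²ψ/∂x² + 38.42∂²ψ/∂x∂y - 6∂²ψ/∂y² - 6∂ψ/∂x + 7ψ = 0. Computing B² - 4AC with A = -56.946, B = 38.42, C = -6: discriminant = 109.3924 (positive). Answer: hyperbolic.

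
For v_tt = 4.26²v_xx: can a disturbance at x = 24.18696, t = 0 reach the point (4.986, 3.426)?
No. The domain of dependence is [-9.60876, 19.58076], and 24.18696 is outside this interval.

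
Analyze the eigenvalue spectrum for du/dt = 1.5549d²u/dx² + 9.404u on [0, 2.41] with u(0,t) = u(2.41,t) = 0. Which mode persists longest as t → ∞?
Eigenvalues: λₙ = 1.5549n²π²/2.41² - 9.404.
First three modes:
  n=1: λ₁ = 1.5549π²/2.41² - 9.404 ≈ -6.762
  n=2: λ₂ = 6.2196π²/2.41² - 9.404 ≈ 1.165
  n=3: λ₃ = 13.9941π²/2.41² - 9.404 ≈ 14.376
Since 1.5549π²/2.41² ≈ 2.642 < 9.404, λ₁ < 0.
The n=1 mode grows fastest (−λₙ is largest for n=1) → dominates.
Asymptotic: u ~ c₁ sin(πx/2.41) e^{6.762t} (exponential growth at rate −λ₁ ≈ 6.762).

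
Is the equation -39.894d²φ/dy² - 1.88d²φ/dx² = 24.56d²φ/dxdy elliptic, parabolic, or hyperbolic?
Rewriting in standard form: -1.88d²φ/dx² - 24.56d²φ/dxdy - 39.894d²φ/dy² = 0. Computing B² - 4AC with A = -1.88, B = -24.56, C = -39.894: discriminant = 303.19072 (positive). Answer: hyperbolic.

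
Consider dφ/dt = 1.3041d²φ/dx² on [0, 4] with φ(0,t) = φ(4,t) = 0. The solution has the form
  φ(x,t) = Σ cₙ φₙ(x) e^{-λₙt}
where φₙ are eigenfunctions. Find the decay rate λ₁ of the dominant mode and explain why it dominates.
Eigenvalues: λₙ = 1.3041n²π²/4².
First three modes:
  n=1: λ₁ = 1.3041π²/4² ≈ 0.804
  n=2: λ₂ = 5.2164π²/4² ≈ 3.218 (4× faster decay)
  n=3: λ₃ = 11.7369π²/4² ≈ 7.24 (9× faster decay)
As t → ∞, higher modes decay exponentially faster. The n=1 mode dominates: φ ~ c₁ sin(πx/4) e^{-λ₁t}.
Decay rate: λ₁ = 1.3041π²/4² ≈ 0.804.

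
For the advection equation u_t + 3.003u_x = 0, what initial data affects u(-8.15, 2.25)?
A single point: x = -14.90675. The characteristic through (-8.15, 2.25) is x - 3.003t = const, so x = -8.15 - 3.003·2.25 = -14.90675.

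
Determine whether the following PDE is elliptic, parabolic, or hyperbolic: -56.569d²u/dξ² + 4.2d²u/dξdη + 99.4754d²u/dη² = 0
Coefficients: A = -56.569, B = 4.2, C = 99.4754. B² - 4AC = 22526.5356104, which is positive, so the equation is hyperbolic.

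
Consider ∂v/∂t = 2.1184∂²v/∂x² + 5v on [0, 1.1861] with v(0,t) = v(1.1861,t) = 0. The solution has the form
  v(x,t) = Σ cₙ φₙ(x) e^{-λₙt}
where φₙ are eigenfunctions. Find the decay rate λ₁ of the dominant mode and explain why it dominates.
Eigenvalues: λₙ = 2.1184n²π²/1.1861² - 5.
First three modes:
  n=1: λ₁ = 2.1184π²/1.1861² - 5 ≈ 9.862
  n=2: λ₂ = 8.4736π²/1.1861² - 5 ≈ 54.446
  n=3: λ₃ = 19.0656π²/1.1861² - 5 ≈ 128.754
Since 2.1184π²/1.1861² ≈ 14.862 > 5, all λₙ > 0.
The n=1 mode decays slowest → dominates as t → ∞.
Asymptotic: v ~ c₁ sin(πx/1.1861) e^{-λ₁t} with decay rate λ₁ ≈ 9.862.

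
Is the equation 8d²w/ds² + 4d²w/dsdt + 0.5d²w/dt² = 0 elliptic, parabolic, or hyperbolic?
Computing B² - 4AC with A = 8, B = 4, C = 0.5: discriminant = 0 (zero). Answer: parabolic.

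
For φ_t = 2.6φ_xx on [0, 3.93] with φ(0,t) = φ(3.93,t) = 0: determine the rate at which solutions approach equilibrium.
Eigenvalues: λₙ = 2.6n²π²/3.93².
First three modes:
  n=1: λ₁ = 2.6π²/3.93² ≈ 1.661
  n=2: λ₂ = 10.4π²/3.93² ≈ 6.646 (4× faster decay)
  n=3: λ₃ = 23.4π²/3.93² ≈ 14.953 (9× faster decay)
As t → ∞, higher modes decay exponentially faster. The n=1 mode dominates: φ ~ c₁ sin(πx/3.93) e^{-λ₁t}.
Decay rate: λ₁ = 2.6π²/3.93² ≈ 1.661.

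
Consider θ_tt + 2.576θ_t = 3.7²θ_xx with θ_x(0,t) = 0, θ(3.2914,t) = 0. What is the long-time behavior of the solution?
As t → ∞, θ → 0. Damping (γ=2.576) dissipates energy; oscillations decay exponentially.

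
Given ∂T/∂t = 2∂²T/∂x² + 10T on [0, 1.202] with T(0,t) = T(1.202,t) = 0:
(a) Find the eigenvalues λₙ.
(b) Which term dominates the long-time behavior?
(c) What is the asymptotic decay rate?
Eigenvalues: λₙ = 2n²π²/1.202² - 10.
First three modes:
  n=1: λ₁ = 2π²/1.202² - 10 ≈ 3.662
  n=2: λ₂ = 8π²/1.202² - 10 ≈ 44.649
  n=3: λ₃ = 18π²/1.202² - 10 ≈ 112.96
Since 2π²/1.202² ≈ 13.662 > 10, all λₙ > 0.
The n=1 mode decays slowest → dominates as t → ∞.
Asymptotic: T ~ c₁ sin(πx/1.202) e^{-λ₁t} with decay rate λ₁ ≈ 3.662.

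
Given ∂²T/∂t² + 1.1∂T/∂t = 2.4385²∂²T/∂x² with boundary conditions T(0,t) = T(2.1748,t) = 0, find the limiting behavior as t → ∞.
T → 0. Damping (γ=1.1) dissipates energy; oscillations decay exponentially.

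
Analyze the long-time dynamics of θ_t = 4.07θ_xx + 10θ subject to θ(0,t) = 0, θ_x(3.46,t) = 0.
Long-time behavior: θ grows unboundedly. Reaction dominates diffusion (r=10 > κπ²/(4L²)≈0.84); solution grows exponentially.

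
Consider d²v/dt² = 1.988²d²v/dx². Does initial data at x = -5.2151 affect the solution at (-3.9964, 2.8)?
Yes. The domain of dependence is [-9.5628, 1.57], and -5.2151 ∈ [-9.5628, 1.57].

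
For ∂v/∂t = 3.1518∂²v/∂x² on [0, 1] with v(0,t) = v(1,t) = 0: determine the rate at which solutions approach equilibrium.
Eigenvalues: λₙ = 3.1518n²π².
First three modes:
  n=1: λ₁ = 3.1518π² ≈ 31.107
  n=2: λ₂ = 12.6072π² ≈ 124.428 (4× faster decay)
  n=3: λ₃ = 28.3662π² ≈ 279.963 (9× faster decay)
As t → ∞, higher modes decay exponentially faster. The n=1 mode dominates: v ~ c₁ sin(πx) e^{-λ₁t}.
Decay rate: λ₁ = 3.1518π² ≈ 31.107.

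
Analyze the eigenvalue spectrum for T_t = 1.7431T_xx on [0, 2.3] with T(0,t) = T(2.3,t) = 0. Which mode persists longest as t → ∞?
Eigenvalues: λₙ = 1.7431n²π²/2.3².
First three modes:
  n=1: λ₁ = 1.7431π²/2.3² ≈ 3.252
  n=2: λ₂ = 6.9724π²/2.3² ≈ 13.008 (4× faster decay)
  n=3: λ₃ = 15.6879π²/2.3² ≈ 29.269 (9× faster decay)
As t → ∞, higher modes decay exponentially faster. The n=1 mode dominates: T ~ c₁ sin(πx/2.3) e^{-λ₁t}.
Decay rate: λ₁ = 1.7431π²/2.3² ≈ 3.252.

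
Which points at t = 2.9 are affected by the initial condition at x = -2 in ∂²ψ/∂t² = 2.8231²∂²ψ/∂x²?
Domain of influence: [-10.18699, 6.18699]. Data at x = -2 spreads outward at speed 2.8231.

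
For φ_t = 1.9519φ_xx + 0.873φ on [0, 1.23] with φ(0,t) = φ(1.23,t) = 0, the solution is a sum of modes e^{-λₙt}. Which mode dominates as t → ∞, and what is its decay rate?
Eigenvalues: λₙ = 1.9519n²π²/1.23² - 0.873.
First three modes:
  n=1: λ₁ = 1.9519π²/1.23² - 0.873 ≈ 11.86
  n=2: λ₂ = 7.8076π²/1.23² - 0.873 ≈ 50.061
  n=3: λ₃ = 17.5671π²/1.23² - 0.873 ≈ 113.728
Since 1.9519π²/1.23² ≈ 12.733 > 0.873, all λₙ > 0.
The n=1 mode decays slowest → dominates as t → ∞.
Asymptotic: φ ~ c₁ sin(πx/1.23) e^{-λ₁t} with decay rate λ₁ ≈ 11.86.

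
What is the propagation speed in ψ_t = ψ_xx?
Infinite. The heat equation is parabolic, not hyperbolic, so disturbances propagate instantly.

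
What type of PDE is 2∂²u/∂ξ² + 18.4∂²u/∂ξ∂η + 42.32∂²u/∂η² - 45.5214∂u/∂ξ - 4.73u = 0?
With A = 2, B = 18.4, C = 42.32, the discriminant is 0. This is a parabolic PDE.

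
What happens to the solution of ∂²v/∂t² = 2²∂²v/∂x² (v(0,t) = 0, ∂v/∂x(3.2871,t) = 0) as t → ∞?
v oscillates (no decay). Energy is conserved; the solution oscillates indefinitely as standing waves.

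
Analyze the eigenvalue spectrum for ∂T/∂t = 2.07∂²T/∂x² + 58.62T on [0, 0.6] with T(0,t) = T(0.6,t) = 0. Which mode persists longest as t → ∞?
Eigenvalues: λₙ = 2.07n²π²/0.6² - 58.62.
First three modes:
  n=1: λ₁ = 2.07π²/0.6² - 58.62 ≈ -1.87
  n=2: λ₂ = 8.28π²/0.6² - 58.62 ≈ 168.381
  n=3: λ₃ = 18.63π²/0.6² - 58.62 ≈ 452.132
Since 2.07π²/0.6² ≈ 56.75 < 58.62, λ₁ < 0.
The n=1 mode grows fastest (−λₙ is largest for n=1) → dominates.
Asymptotic: T ~ c₁ sin(πx/0.6) e^{1.87t} (exponential growth at rate −λ₁ ≈ 1.87).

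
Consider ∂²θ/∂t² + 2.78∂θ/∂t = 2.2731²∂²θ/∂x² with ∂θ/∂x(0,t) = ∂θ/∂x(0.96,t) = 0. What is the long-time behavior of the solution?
As t → ∞, θ → constant (steady state). Damping (γ=2.78) dissipates the nonconstant modes; with Neumann BCs the spatial average obeys M''+γM'=0 and tends to a finite limit.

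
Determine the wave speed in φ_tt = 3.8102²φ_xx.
Speed = 3.8102. Information travels along characteristics x = x₀ ± 3.8102t.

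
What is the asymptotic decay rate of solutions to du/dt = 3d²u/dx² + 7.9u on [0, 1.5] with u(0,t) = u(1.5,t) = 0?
Eigenvalues: λₙ = 3n²π²/1.5² - 7.9.
First three modes:
  n=1: λ₁ = 3π²/1.5² - 7.9 ≈ 5.259
  n=2: λ₂ = 12π²/1.5² - 7.9 ≈ 44.738
  n=3: λ₃ = 27π²/1.5² - 7.9 ≈ 110.535
Since 3π²/1.5² ≈ 13.159 > 7.9, all λₙ > 0.
The n=1 mode decays slowest → dominates as t → ∞.
Asymptotic: u ~ c₁ sin(πx/1.5) e^{-λ₁t} with decay rate λ₁ ≈ 5.259.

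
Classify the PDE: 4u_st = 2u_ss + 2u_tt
Rewriting in standard form: -2u_ss + 4u_st - 2u_tt = 0. A = -2, B = 4, C = -2. Discriminant B² - 4AC = 0. Since 0 = 0, parabolic.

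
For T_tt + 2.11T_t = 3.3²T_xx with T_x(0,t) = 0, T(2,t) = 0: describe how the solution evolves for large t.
T → 0. Damping (γ=2.11) dissipates energy; oscillations decay exponentially.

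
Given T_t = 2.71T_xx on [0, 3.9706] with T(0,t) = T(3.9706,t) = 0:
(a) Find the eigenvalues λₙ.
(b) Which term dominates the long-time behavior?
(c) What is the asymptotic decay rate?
Eigenvalues: λₙ = 2.71n²π²/3.9706².
First three modes:
  n=1: λ₁ = 2.71π²/3.9706² ≈ 1.697
  n=2: λ₂ = 10.84π²/3.9706² ≈ 6.786 (4× faster decay)
  n=3: λ₃ = 24.39π²/3.9706² ≈ 15.269 (9× faster decay)
As t → ∞, higher modes decay exponentially faster. The n=1 mode dominates: T ~ c₁ sin(πx/3.9706) e^{-λ₁t}.
Decay rate: λ₁ = 2.71π²/3.9706² ≈ 1.697.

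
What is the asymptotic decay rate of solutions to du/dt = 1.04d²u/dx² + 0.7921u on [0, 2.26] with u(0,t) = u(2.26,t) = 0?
Eigenvalues: λₙ = 1.04n²π²/2.26² - 0.7921.
First three modes:
  n=1: λ₁ = 1.04π²/2.26² - 0.7921 ≈ 1.218
  n=2: λ₂ = 4.16π²/2.26² - 0.7921 ≈ 7.246
  n=3: λ₃ = 9.36π²/2.26² - 0.7921 ≈ 17.295
Since 1.04π²/2.26² ≈ 2.01 > 0.7921, all λₙ > 0.
The n=1 mode decays slowest → dominates as t → ∞.
Asymptotic: u ~ c₁ sin(πx/2.26) e^{-λ₁t} with decay rate λ₁ ≈ 1.218.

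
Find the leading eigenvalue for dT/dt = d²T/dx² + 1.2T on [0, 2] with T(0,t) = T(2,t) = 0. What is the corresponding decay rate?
Eigenvalues: λₙ = n²π²/2² - 1.2.
First three modes:
  n=1: λ₁ = π²/2² - 1.2 ≈ 1.267
  n=2: λ₂ = 4π²/2² - 1.2 ≈ 8.67
  n=3: λ₃ = 9π²/2² - 1.2 ≈ 21.007
Since π²/2² ≈ 2.467 > 1.2, all λₙ > 0.
The n=1 mode decays slowest → dominates as t → ∞.
Asymptotic: T ~ c₁ sin(πx/2) e^{-λ₁t} with decay rate λ₁ ≈ 1.267.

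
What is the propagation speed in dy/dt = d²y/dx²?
Infinite. The heat equation is parabolic, not hyperbolic, so disturbances propagate instantly.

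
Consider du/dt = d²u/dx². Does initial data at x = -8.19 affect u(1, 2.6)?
Yes, for any finite x. The heat equation has infinite propagation speed, so all initial data affects all points at any t > 0.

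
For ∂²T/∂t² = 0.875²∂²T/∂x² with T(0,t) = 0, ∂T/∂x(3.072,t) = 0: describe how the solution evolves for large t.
T oscillates (no decay). Energy is conserved; the solution oscillates indefinitely as standing waves.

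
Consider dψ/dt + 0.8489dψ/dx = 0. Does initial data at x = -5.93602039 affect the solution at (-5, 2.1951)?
No. Only data at x = -6.86342039 affects (-5, 2.1951). Advection has one-way propagation along characteristics.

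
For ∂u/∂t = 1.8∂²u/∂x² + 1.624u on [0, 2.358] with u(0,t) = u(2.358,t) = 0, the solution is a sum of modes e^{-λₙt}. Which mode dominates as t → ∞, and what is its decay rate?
Eigenvalues: λₙ = 1.8n²π²/2.358² - 1.624.
First three modes:
  n=1: λ₁ = 1.8π²/2.358² - 1.624 ≈ 1.571
  n=2: λ₂ = 7.2π²/2.358² - 1.624 ≈ 11.156
  n=3: λ₃ = 16.2π²/2.358² - 1.624 ≈ 27.132
Since 1.8π²/2.358² ≈ 3.195 > 1.624, all λₙ > 0.
The n=1 mode decays slowest → dominates as t → ∞.
Asymptotic: u ~ c₁ sin(πx/2.358) e^{-λ₁t} with decay rate λ₁ ≈ 1.571.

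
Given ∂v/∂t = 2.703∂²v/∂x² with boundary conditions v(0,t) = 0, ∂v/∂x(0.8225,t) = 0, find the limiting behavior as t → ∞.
v → 0. Heat escapes through the Dirichlet boundary.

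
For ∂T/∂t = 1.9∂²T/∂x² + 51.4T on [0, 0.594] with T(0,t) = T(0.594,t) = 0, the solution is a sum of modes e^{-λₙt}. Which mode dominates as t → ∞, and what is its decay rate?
Eigenvalues: λₙ = 1.9n²π²/0.594² - 51.4.
First three modes:
  n=1: λ₁ = 1.9π²/0.594² - 51.4 ≈ 1.747
  n=2: λ₂ = 7.6π²/0.594² - 51.4 ≈ 161.189
  n=3: λ₃ = 17.1π²/0.594² - 51.4 ≈ 426.925
Since 1.9π²/0.594² ≈ 53.147 > 51.4, all λₙ > 0.
The n=1 mode decays slowest → dominates as t → ∞.
Asymptotic: T ~ c₁ sin(πx/0.594) e^{-λ₁t} with decay rate λ₁ ≈ 1.747.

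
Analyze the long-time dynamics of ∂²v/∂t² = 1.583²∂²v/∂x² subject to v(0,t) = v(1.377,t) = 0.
Long-time behavior: v oscillates (no decay). Energy is conserved; the solution oscillates indefinitely as standing waves.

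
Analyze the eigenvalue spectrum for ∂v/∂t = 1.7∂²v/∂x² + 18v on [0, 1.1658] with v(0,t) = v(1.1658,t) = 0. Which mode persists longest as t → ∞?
Eigenvalues: λₙ = 1.7n²π²/1.1658² - 18.
First three modes:
  n=1: λ₁ = 1.7π²/1.1658² - 18 ≈ -5.655
  n=2: λ₂ = 6.8π²/1.1658² - 18 ≈ 31.381
  n=3: λ₃ = 15.3π²/1.1658² - 18 ≈ 93.107
Since 1.7π²/1.1658² ≈ 12.345 < 18, λ₁ < 0.
The n=1 mode grows fastest (−λₙ is largest for n=1) → dominates.
Asymptotic: v ~ c₁ sin(πx/1.1658) e^{5.655t} (exponential growth at rate −λ₁ ≈ 5.655).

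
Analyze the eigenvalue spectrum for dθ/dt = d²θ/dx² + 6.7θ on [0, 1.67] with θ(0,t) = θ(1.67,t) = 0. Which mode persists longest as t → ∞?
Eigenvalues: λₙ = n²π²/1.67² - 6.7.
First three modes:
  n=1: λ₁ = π²/1.67² - 6.7 ≈ -3.161
  n=2: λ₂ = 4π²/1.67² - 6.7 ≈ 7.456
  n=3: λ₃ = 9π²/1.67² - 6.7 ≈ 25.15
Since π²/1.67² ≈ 3.539 < 6.7, λ₁ < 0.
The n=1 mode grows fastest (−λₙ is largest for n=1) → dominates.
Asymptotic: θ ~ c₁ sin(πx/1.67) e^{3.161t} (exponential growth at rate −λ₁ ≈ 3.161).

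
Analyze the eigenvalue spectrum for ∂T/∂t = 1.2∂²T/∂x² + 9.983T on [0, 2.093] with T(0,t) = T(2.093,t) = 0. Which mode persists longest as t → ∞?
Eigenvalues: λₙ = 1.2n²π²/2.093² - 9.983.
First three modes:
  n=1: λ₁ = 1.2π²/2.093² - 9.983 ≈ -7.279
  n=2: λ₂ = 4.8π²/2.093² - 9.983 ≈ 0.831
  n=3: λ₃ = 10.8π²/2.093² - 9.983 ≈ 14.349
Since 1.2π²/2.093² ≈ 2.704 < 9.983, λ₁ < 0.
The n=1 mode grows fastest (−λₙ is largest for n=1) → dominates.
Asymptotic: T ~ c₁ sin(πx/2.093) e^{7.279t} (exponential growth at rate −λ₁ ≈ 7.279).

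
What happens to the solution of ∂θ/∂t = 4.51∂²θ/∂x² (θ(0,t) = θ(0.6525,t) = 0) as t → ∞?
θ → 0. Heat diffuses out through both boundaries.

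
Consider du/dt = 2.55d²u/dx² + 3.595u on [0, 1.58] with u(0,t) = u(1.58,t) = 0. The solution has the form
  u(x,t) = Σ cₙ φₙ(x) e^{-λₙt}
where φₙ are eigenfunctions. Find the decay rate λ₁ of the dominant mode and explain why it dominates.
Eigenvalues: λₙ = 2.55n²π²/1.58² - 3.595.
First three modes:
  n=1: λ₁ = 2.55π²/1.58² - 3.595 ≈ 6.487
  n=2: λ₂ = 10.2π²/1.58² - 3.595 ≈ 36.731
  n=3: λ₃ = 22.95π²/1.58² - 3.595 ≈ 87.139
Since 2.55π²/1.58² ≈ 10.082 > 3.595, all λₙ > 0.
The n=1 mode decays slowest → dominates as t → ∞.
Asymptotic: u ~ c₁ sin(πx/1.58) e^{-λ₁t} with decay rate λ₁ ≈ 6.487.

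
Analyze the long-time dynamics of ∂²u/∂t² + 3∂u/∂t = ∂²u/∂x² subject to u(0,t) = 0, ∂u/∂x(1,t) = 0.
Long-time behavior: u → 0. Damping (γ=3) dissipates energy; oscillations decay exponentially.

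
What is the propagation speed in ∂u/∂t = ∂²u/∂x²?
Infinite. The heat equation is parabolic, not hyperbolic, so disturbances propagate instantly.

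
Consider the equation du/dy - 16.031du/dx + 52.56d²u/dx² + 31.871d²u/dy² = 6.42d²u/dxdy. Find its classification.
Rewriting in standard form: 52.56d²u/dx² - 6.42d²u/dxdy + 31.871d²u/dy² - 16.031du/dx + du/dy = 0. Elliptic. (A = 52.56, B = -6.42, C = 31.871 gives B² - 4AC = -6659.34264.)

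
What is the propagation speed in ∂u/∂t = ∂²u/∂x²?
Infinite. The heat equation is parabolic, not hyperbolic, so disturbances propagate instantly.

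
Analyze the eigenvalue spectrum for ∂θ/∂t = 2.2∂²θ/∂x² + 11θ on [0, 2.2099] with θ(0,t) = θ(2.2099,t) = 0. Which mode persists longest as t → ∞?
Eigenvalues: λₙ = 2.2n²π²/2.2099² - 11.
First three modes:
  n=1: λ₁ = 2.2π²/2.2099² - 11 ≈ -6.554
  n=2: λ₂ = 8.8π²/2.2099² - 11 ≈ 6.784
  n=3: λ₃ = 19.8π²/2.2099² - 11 ≈ 29.015
Since 2.2π²/2.2099² ≈ 4.446 < 11, λ₁ < 0.
The n=1 mode grows fastest (−λₙ is largest for n=1) → dominates.
Asymptotic: θ ~ c₁ sin(πx/2.2099) e^{6.554t} (exponential growth at rate −λ₁ ≈ 6.554).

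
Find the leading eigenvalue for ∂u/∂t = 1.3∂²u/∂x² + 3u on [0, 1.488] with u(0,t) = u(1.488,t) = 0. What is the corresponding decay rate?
Eigenvalues: λₙ = 1.3n²π²/1.488² - 3.
First three modes:
  n=1: λ₁ = 1.3π²/1.488² - 3 ≈ 2.795
  n=2: λ₂ = 5.2π²/1.488² - 3 ≈ 20.179
  n=3: λ₃ = 11.7π²/1.488² - 3 ≈ 49.153
Since 1.3π²/1.488² ≈ 5.795 > 3, all λₙ > 0.
The n=1 mode decays slowest → dominates as t → ∞.
Asymptotic: u ~ c₁ sin(πx/1.488) e^{-λ₁t} with decay rate λ₁ ≈ 2.795.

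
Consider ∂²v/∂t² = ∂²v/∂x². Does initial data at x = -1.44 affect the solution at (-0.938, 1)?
Yes. The domain of dependence is [-1.938, 0.062], and -1.44 ∈ [-1.938, 0.062].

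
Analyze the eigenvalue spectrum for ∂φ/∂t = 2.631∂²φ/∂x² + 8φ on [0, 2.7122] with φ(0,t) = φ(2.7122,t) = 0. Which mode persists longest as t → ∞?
Eigenvalues: λₙ = 2.631n²π²/2.7122² - 8.
First three modes:
  n=1: λ₁ = 2.631π²/2.7122² - 8 ≈ -4.47
  n=2: λ₂ = 10.524π²/2.7122² - 8 ≈ 6.12
  n=3: λ₃ = 23.679π²/2.7122² - 8 ≈ 23.77
Since 2.631π²/2.7122² ≈ 3.53 < 8, λ₁ < 0.
The n=1 mode grows fastest (−λₙ is largest for n=1) → dominates.
Asymptotic: φ ~ c₁ sin(πx/2.7122) e^{4.47t} (exponential growth at rate −λ₁ ≈ 4.47).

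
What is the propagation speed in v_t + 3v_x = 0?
Speed = 3. Information travels along x - 3t = const (rightward).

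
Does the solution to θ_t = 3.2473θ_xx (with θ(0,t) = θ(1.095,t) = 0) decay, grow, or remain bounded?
θ → 0. Heat diffuses out through both boundaries.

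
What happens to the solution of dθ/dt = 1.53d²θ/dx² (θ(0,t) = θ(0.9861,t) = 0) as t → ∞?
θ → 0. Heat diffuses out through both boundaries.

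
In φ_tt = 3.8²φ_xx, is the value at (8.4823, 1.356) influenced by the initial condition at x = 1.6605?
No. The domain of dependence is [3.3295, 13.6351], and 1.6605 is outside this interval.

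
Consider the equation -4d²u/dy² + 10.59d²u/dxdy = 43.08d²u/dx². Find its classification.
Rewriting in standard form: -43.08d²u/dx² + 10.59d²u/dxdy - 4d²u/dy² = 0. Elliptic. (A = -43.08, B = 10.59, C = -4 gives B² - 4AC = -577.1319.)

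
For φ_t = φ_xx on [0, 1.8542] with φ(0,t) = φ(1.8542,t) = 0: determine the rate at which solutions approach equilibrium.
Eigenvalues: λₙ = n²π²/1.8542².
First three modes:
  n=1: λ₁ = π²/1.8542² ≈ 2.871
  n=2: λ₂ = 4π²/1.8542² ≈ 11.483 (4× faster decay)
  n=3: λ₃ = 9π²/1.8542² ≈ 25.836 (9× faster decay)
As t → ∞, higher modes decay exponentially faster. The n=1 mode dominates: φ ~ c₁ sin(πx/1.8542) e^{-λ₁t}.
Decay rate: λ₁ = π²/1.8542² ≈ 2.871.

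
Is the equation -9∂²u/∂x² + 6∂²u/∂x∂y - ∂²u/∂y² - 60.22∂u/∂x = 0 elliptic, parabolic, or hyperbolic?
Computing B² - 4AC with A = -9, B = 6, C = -1: discriminant = 0 (zero). Answer: parabolic.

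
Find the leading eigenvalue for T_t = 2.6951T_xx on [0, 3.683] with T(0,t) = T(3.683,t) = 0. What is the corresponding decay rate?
Eigenvalues: λₙ = 2.6951n²π²/3.683².
First three modes:
  n=1: λ₁ = 2.6951π²/3.683² ≈ 1.961
  n=2: λ₂ = 10.7804π²/3.683² ≈ 7.844 (4× faster decay)
  n=3: λ₃ = 24.2559π²/3.683² ≈ 17.649 (9× faster decay)
As t → ∞, higher modes decay exponentially faster. The n=1 mode dominates: T ~ c₁ sin(πx/3.683) e^{-λ₁t}.
Decay rate: λ₁ = 2.6951π²/3.683² ≈ 1.961.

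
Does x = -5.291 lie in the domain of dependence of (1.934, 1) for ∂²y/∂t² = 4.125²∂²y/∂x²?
No. The domain of dependence is [-2.191, 6.059], and -5.291 is outside this interval.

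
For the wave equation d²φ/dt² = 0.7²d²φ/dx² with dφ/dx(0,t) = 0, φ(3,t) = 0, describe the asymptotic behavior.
φ oscillates (no decay). Energy is conserved; the solution oscillates indefinitely as standing waves.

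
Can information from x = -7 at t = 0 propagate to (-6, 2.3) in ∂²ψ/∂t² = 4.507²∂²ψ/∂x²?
Yes. The domain of dependence is [-16.3661, 4.3661], and -7 ∈ [-16.3661, 4.3661].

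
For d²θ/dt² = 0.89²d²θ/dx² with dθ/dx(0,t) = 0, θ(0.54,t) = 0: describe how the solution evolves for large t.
θ oscillates (no decay). Energy is conserved; the solution oscillates indefinitely as standing waves.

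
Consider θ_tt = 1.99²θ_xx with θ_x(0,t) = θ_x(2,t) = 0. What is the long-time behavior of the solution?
As t → ∞, θ oscillates about a mean that drifts linearly in t (generically unbounded; no decay). There is no damping, so the nonconstant modes persist as standing waves (energy conserved, no decay). But with Neumann conditions at both ends the constant mode has eigenvalue 0: the spatial mean M(t) of θ satisfies M'' = 0, so M(t) = M(0) + M'(0)·t. Unless the initial velocity has zero mean (∫θ_t(x,0)dx = 0), the solution grows linearly in t (unbounded, though not exponentially); if it does have zero mean, the solution stays bounded and simply oscillates.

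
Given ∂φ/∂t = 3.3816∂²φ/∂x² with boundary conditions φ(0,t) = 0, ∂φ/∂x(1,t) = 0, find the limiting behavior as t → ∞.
φ → 0. Heat escapes through the Dirichlet boundary.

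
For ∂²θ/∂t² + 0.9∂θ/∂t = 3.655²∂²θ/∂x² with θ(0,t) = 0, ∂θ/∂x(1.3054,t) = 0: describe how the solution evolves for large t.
θ → 0. Damping (γ=0.9) dissipates energy; oscillations decay exponentially.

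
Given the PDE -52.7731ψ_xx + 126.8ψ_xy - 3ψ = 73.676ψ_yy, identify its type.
Rewriting in standard form: -52.7731ψ_xx + 126.8ψ_xy - 73.676ψ_yy - 3ψ = 0. The second-order coefficients are A = -52.7731, B = 126.8, C = -73.676. Since B² - 4AC = 525.7963376 > 0, this is a hyperbolic PDE.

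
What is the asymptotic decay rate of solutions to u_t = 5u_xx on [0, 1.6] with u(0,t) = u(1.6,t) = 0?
Eigenvalues: λₙ = 5n²π²/1.6².
First three modes:
  n=1: λ₁ = 5π²/1.6² ≈ 19.277
  n=2: λ₂ = 20π²/1.6² ≈ 77.106 (4× faster decay)
  n=3: λ₃ = 45π²/1.6² ≈ 173.489 (9× faster decay)
As t → ∞, higher modes decay exponentially faster. The n=1 mode dominates: u ~ c₁ sin(πx/1.6) e^{-λ₁t}.
Decay rate: λ₁ = 5π²/1.6² ≈ 19.277.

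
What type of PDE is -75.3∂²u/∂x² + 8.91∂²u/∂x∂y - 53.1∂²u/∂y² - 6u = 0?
With A = -75.3, B = 8.91, C = -53.1, the discriminant is -15914.3319. This is an elliptic PDE.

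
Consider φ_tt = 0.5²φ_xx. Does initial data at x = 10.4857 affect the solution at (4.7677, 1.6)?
No. The domain of dependence is [3.9677, 5.5677], and 10.4857 is outside this interval.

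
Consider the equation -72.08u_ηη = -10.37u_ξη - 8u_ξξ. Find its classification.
Rewriting in standard form: 8u_ξξ + 10.37u_ξη - 72.08u_ηη = 0. Hyperbolic. (A = 8, B = 10.37, C = -72.08 gives B² - 4AC = 2414.0969.)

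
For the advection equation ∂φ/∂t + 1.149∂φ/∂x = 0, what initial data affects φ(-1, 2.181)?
A single point: x = -3.505969. The characteristic through (-1, 2.181) is x - 1.149t = const, so x = -1 - 1.149·2.181 = -3.505969.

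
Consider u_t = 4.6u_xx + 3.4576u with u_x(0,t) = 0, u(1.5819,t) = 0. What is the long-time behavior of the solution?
As t → ∞, u → 0. Diffusion dominates reaction (r=3.4576 < κπ²/(4L²)≈4.54); solution decays.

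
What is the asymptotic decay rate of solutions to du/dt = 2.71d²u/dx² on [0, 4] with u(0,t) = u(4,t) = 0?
Eigenvalues: λₙ = 2.71n²π²/4².
First three modes:
  n=1: λ₁ = 2.71π²/4² ≈ 1.672
  n=2: λ₂ = 10.84π²/4² ≈ 6.687 (4× faster decay)
  n=3: λ₃ = 24.39π²/4² ≈ 15.045 (9× faster decay)
As t → ∞, higher modes decay exponentially faster. The n=1 mode dominates: u ~ c₁ sin(πx/4) e^{-λ₁t}.
Decay rate: λ₁ = 2.71π²/4² ≈ 1.672.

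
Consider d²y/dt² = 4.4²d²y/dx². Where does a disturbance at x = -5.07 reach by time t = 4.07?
Domain of influence: [-22.978, 12.838]. Data at x = -5.07 spreads outward at speed 4.4.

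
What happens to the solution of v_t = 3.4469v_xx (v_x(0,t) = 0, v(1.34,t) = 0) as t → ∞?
v → 0. Heat escapes through the Dirichlet boundary.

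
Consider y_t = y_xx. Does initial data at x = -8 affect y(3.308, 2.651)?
Yes, for any finite x. The heat equation has infinite propagation speed, so all initial data affects all points at any t > 0.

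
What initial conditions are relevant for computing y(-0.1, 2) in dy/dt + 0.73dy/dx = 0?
A single point: x = -1.56. The characteristic through (-0.1, 2) is x - 0.73t = const, so x = -0.1 - 0.73·2 = -1.56.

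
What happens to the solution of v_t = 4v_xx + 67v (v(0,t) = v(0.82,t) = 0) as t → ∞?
v grows unboundedly. Reaction dominates diffusion (r=67 > κπ²/L²≈58.71); solution grows exponentially.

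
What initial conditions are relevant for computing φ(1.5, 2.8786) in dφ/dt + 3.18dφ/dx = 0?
A single point: x = -7.653948. The characteristic through (1.5, 2.8786) is x - 3.18t = const, so x = 1.5 - 3.18·2.8786 = -7.653948.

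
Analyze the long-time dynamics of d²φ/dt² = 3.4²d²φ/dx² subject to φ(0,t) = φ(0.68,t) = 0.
Long-time behavior: φ oscillates (no decay). Energy is conserved; the solution oscillates indefinitely as standing waves.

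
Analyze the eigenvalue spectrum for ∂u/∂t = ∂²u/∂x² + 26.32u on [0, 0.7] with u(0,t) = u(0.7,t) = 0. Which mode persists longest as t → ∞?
Eigenvalues: λₙ = n²π²/0.7² - 26.32.
First three modes:
  n=1: λ₁ = π²/0.7² - 26.32 ≈ -6.178
  n=2: λ₂ = 4π²/0.7² - 26.32 ≈ 54.248
  n=3: λ₃ = 9π²/0.7² - 26.32 ≈ 154.958
Since π²/0.7² ≈ 20.142 < 26.32, λ₁ < 0.
The n=1 mode grows fastest (−λₙ is largest for n=1) → dominates.
Asymptotic: u ~ c₁ sin(πx/0.7) e^{6.178t} (exponential growth at rate −λ₁ ≈ 6.178).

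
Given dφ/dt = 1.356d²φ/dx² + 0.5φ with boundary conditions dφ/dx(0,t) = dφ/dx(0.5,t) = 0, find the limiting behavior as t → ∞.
φ grows unboundedly. With Neumann BCs the constant mode has diffusion eigenvalue 0, so any r > 0 makes it grow like e^(0.5t); solution grows exponentially.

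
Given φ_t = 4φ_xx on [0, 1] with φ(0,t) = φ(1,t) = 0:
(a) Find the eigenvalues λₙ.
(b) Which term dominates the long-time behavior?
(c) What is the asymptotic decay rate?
Eigenvalues: λₙ = 4n²π².
First three modes:
  n=1: λ₁ = 4π² ≈ 39.478
  n=2: λ₂ = 16π² ≈ 157.914 (4× faster decay)
  n=3: λ₃ = 36π² ≈ 355.306 (9× faster decay)
As t → ∞, higher modes decay exponentially faster. The n=1 mode dominates: φ ~ c₁ sin(πx) e^{-λ₁t}.
Decay rate: λ₁ = 4π² ≈ 39.478.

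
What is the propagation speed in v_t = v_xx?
Infinite. The heat equation is parabolic, not hyperbolic, so disturbances propagate instantly.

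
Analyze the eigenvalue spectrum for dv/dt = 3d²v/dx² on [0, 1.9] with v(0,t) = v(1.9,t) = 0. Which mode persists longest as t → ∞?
Eigenvalues: λₙ = 3n²π²/1.9².
First three modes:
  n=1: λ₁ = 3π²/1.9² ≈ 8.202
  n=2: λ₂ = 12π²/1.9² ≈ 32.808 (4× faster decay)
  n=3: λ₃ = 27π²/1.9² ≈ 73.817 (9× faster decay)
As t → ∞, higher modes decay exponentially faster. The n=1 mode dominates: v ~ c₁ sin(πx/1.9) e^{-λ₁t}.
Decay rate: λ₁ = 3π²/1.9² ≈ 8.202.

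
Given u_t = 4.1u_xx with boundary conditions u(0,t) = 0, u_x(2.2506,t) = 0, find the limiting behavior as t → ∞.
u → 0. Heat escapes through the Dirichlet boundary.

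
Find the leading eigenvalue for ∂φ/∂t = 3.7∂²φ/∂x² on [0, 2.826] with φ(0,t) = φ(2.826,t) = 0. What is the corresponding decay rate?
Eigenvalues: λₙ = 3.7n²π²/2.826².
First three modes:
  n=1: λ₁ = 3.7π²/2.826² ≈ 4.573
  n=2: λ₂ = 14.8π²/2.826² ≈ 18.29 (4× faster decay)
  n=3: λ₃ = 33.3π²/2.826² ≈ 41.153 (9× faster decay)
As t → ∞, higher modes decay exponentially faster. The n=1 mode dominates: φ ~ c₁ sin(πx/2.826) e^{-λ₁t}.
Decay rate: λ₁ = 3.7π²/2.826² ≈ 4.573.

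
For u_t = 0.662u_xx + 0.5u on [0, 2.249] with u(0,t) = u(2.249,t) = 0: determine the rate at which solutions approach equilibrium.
Eigenvalues: λₙ = 0.662n²π²/2.249² - 0.5.
First three modes:
  n=1: λ₁ = 0.662π²/2.249² - 0.5 ≈ 0.792
  n=2: λ₂ = 2.648π²/2.249² - 0.5 ≈ 4.667
  n=3: λ₃ = 5.958π²/2.249² - 0.5 ≈ 11.126
Since 0.662π²/2.249² ≈ 1.292 > 0.5, all λₙ > 0.
The n=1 mode decays slowest → dominates as t → ∞.
Asymptotic: u ~ c₁ sin(πx/2.249) e^{-λ₁t} with decay rate λ₁ ≈ 0.792.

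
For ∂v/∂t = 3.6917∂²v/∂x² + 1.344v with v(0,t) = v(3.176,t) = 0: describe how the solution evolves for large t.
v → 0. Diffusion dominates reaction (r=1.344 < κπ²/L²≈3.61); solution decays.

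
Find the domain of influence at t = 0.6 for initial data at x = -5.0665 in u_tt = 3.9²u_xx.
Domain of influence: [-7.4065, -2.7265]. Data at x = -5.0665 spreads outward at speed 3.9.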